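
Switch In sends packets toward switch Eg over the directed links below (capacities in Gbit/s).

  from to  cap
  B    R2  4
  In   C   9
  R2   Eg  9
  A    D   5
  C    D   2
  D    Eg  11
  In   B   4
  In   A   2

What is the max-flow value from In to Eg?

Augment In→B→R2→Eg: bottleneck 4, flow now 4.
Augment In→A→D→Eg: bottleneck 2, flow now 6.
Augment In→C→D→Eg: bottleneck 2, flow now 8.
No augmenting path remains; maximum flow = 8.
In the residual graph, reachable from In: {In, C}.
Min-cut edges: In→B (4), In→A (2), C→D (2); capacity 4 + 2 + 2 = 8.
This cut is saturated, so no flow can exceed 8.

8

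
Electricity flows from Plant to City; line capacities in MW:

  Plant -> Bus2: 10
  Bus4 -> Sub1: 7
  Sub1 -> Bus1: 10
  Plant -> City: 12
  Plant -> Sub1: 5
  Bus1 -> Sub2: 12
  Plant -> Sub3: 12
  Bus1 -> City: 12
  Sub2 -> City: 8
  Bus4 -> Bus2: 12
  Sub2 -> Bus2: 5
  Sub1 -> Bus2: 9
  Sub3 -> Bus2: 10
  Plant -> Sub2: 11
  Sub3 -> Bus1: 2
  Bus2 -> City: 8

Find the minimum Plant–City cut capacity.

Augment Plant→City: bottleneck 12, flow now 12.
Augment Plant→Sub2→City: bottleneck 8, flow now 20.
Augment Plant→Bus2→City: bottleneck 8, flow now 28.
Augment Plant→Sub3→Bus1→City: bottleneck 2, flow now 30.
Augment Plant→Sub1→Bus1→City: bottleneck 5, flow now 35.
No augmenting path remains; maximum flow = 35.
By max-flow min-cut, the minimum cut capacity equals the max flow.
In the residual graph, reachable from Plant: {Plant, Sub3, Sub2, Bus2}.
Min-cut edges: Plant→Sub1 (5), Plant→City (12), Sub3→Bus1 (2), Sub2→City (8), Bus2→City (8); capacity 5 + 12 + 2 + 8 + 8 = 35.

35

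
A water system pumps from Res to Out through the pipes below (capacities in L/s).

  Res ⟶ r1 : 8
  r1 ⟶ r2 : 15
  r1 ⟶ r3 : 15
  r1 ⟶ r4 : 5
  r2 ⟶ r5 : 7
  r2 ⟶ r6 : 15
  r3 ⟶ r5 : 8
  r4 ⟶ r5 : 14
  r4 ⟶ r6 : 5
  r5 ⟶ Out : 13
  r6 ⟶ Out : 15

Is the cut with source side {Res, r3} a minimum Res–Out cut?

No — its capacity is 16, but the minimum cut has capacity 8.

Given cut capacity: 8 + 8 = 16.
Augment Res→r1→r2→r5→Out: bottleneck 7, flow now 7.
Augment Res→r1→r2→r6→Out: bottleneck 1, flow now 8.
No augmenting path remains; maximum flow = 8.
In the residual graph, reachable from Res: {Res}.
Min-cut edges: Res→r1 (8); capacity 8 = 8.
Cut capacity 16 exceeds the max flow 8, so it is not minimum.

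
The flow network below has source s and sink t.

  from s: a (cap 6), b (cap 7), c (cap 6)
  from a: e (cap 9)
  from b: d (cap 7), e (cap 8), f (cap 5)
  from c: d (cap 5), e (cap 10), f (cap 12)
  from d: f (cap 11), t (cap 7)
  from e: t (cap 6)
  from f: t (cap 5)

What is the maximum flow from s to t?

18

Augment s→a→e→t: bottleneck 6, flow now 6.
Augment s→b→d→t: bottleneck 7, flow now 13.
Augment s→c→f→t: bottleneck 5, flow now 18.
No augmenting path remains; maximum flow = 18.
In the residual graph, reachable from s: {s, a, b, c, d, e, f}.
Min-cut edges: d→t (7), e→t (6), f→t (5); capacity 7 + 6 + 5 = 18.
This cut is saturated, so no flow can exceed 18.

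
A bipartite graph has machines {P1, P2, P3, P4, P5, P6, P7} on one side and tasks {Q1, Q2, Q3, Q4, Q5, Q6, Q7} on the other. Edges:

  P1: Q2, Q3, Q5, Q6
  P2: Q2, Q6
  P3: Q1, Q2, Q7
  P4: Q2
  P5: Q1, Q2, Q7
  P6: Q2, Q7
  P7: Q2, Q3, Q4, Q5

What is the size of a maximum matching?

6

Unit-capacity flow: source→left, listed edges, right→sink; max matching = max flow.
Augmenting path P1→Q2 (+1); matched 1.
Augmenting path P2→Q6 (+1); matched 2.
Augmenting path P3→Q1 (+1); matched 3.
Augmenting path P5→Q7 (+1); matched 4.
Augmenting path P7→Q3 (+1); matched 5.
Augmenting path P4→Q2→P1→Q5 (+1); matched 6.
No augmenting path remains; maximum matching = 6.
König certificate: {P1, P2, P7, Q1, Q2, Q7} is a vertex cover of size 6 (every listed pair touches it), so no matching can be larger.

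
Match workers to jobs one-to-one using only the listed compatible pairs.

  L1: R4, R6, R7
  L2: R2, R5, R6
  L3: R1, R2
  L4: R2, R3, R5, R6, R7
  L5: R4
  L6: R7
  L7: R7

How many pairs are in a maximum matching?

6

Unit-capacity flow: source→left, listed edges, right→sink; max matching = max flow.
Augmenting path L1→R4 (+1); matched 1.
Augmenting path L2→R2 (+1); matched 2.
Augmenting path L3→R1 (+1); matched 3.
Augmenting path L4→R3 (+1); matched 4.
Augmenting path L6→R7 (+1); matched 5.
Augmenting path L5→R4→L1→R6 (+1); matched 6.
No augmenting path remains; maximum matching = 6.
König certificate: {L1, L2, L3, L4, L5, R7} is a vertex cover of size 6 (every listed pair touches it), so no matching can be larger.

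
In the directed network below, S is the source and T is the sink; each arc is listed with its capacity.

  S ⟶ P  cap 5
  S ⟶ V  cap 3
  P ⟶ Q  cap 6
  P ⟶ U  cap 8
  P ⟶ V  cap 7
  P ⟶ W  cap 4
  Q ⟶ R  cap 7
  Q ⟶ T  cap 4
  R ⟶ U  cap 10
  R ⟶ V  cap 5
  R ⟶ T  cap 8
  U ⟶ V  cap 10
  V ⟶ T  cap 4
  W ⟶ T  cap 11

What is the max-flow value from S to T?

Augment S→V→T: bottleneck 3, flow now 3.
Augment S→P→Q→T: bottleneck 4, flow now 7.
Augment S→P→V→T: bottleneck 1, flow now 8.
No augmenting path remains; maximum flow = 8.
In the residual graph, reachable from S: {S}.
Min-cut edges: S→P (5), S→V (3); capacity 5 + 3 = 8.
This cut is saturated, so no flow can exceed 8.

8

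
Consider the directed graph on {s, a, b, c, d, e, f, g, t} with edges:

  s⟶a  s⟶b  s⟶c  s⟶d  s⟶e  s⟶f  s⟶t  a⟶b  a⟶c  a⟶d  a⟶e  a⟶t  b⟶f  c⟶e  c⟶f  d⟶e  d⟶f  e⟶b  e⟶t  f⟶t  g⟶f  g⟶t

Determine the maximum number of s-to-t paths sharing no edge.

Assign every edge capacity 1; by Menger, the answer equals the max flow.
Path s→t (+1); total 1.
Path s→a→t (+1); total 2.
Path s→e→t (+1); total 3.
Path s→f→t (+1); total 4.
No residual s→t path; max flow = 4.
Certifying cut of size 4: {e→t, f→t, s→a, s→t}.

4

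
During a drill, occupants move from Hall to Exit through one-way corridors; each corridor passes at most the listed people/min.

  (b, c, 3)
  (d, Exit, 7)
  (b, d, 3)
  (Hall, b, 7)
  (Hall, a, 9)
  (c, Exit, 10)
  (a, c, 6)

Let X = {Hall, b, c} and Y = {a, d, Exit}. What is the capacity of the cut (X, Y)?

Edges leaving {Hall, b, c}: Hall→a (9), b→d (3), c→Exit (10).
Cut capacity = 9 + 3 + 10 = 22.

22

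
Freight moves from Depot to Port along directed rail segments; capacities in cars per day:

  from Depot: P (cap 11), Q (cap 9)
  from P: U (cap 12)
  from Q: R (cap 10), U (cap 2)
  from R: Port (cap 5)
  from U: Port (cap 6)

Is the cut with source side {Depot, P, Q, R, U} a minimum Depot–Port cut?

Yes — it is a minimum cut (capacity 11).

Given cut capacity: 5 + 6 = 11.
Augment Depot→P→U→Port: bottleneck 6, flow now 6.
Augment Depot→Q→R→Port: bottleneck 5, flow now 11.
No augmenting path remains; maximum flow = 11.
Cut capacity 11 equals the max flow, so it is a minimum cut.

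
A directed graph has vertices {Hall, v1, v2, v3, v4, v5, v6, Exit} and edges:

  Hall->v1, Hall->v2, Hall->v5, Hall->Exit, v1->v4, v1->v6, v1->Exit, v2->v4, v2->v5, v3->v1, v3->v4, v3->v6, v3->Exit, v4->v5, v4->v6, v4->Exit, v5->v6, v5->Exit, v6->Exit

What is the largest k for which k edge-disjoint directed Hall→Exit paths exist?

Assign every edge capacity 1; by Menger, the answer equals the max flow.
Path Hall→Exit (+1); total 1.
Path Hall→v1→Exit (+1); total 2.
Path Hall→v5→Exit (+1); total 3.
Path Hall→v2→v4→Exit (+1); total 4.
No residual Hall→Exit path; max flow = 4.
Certifying cut of size 4: {Hall→Exit, Hall→v1, Hall→v2, Hall→v5}.

4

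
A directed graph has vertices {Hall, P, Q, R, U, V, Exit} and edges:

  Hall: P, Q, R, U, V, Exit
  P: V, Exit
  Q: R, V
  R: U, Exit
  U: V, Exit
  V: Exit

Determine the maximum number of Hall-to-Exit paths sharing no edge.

5

Assign every edge capacity 1; by Menger, the answer equals the max flow.
Path Hall→Exit (+1); total 1.
Path Hall→P→Exit (+1); total 2.
Path Hall→R→Exit (+1); total 3.
Path Hall→U→Exit (+1); total 4.
Path Hall→V→Exit (+1); total 5.
No residual Hall→Exit path; max flow = 5.
Certifying cut of size 5: {Hall→Exit, Hall→P, R→Exit, U→Exit, V→Exit}.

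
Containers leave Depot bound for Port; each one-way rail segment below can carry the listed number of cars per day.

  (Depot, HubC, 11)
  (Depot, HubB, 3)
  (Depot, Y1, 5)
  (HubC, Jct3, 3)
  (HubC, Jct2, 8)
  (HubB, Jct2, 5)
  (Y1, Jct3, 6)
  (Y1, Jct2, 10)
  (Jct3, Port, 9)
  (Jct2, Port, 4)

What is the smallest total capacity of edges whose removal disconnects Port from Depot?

Augment Depot→HubC→Jct3→Port: bottleneck 3, flow now 3.
Augment Depot→HubC→Jct2→Port: bottleneck 4, flow now 7.
Augment Depot→Y1→Jct3→Port: bottleneck 5, flow now 12.
No augmenting path remains; maximum flow = 12.
By max-flow min-cut, the minimum cut capacity equals the max flow.
In the residual graph, reachable from Depot: {Depot, HubC, HubB, Jct2}.
Min-cut edges: Depot→Y1 (5), HubC→Jct3 (3), Jct2→Port (4); capacity 5 + 3 + 4 = 12.

12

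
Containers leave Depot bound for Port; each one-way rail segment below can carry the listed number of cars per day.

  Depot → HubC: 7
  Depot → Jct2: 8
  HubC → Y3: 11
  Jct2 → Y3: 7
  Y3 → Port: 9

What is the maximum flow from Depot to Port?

Augment Depot→HubC→Y3→Port: bottleneck 7, flow now 7.
Augment Depot→Jct2→Y3→Port: bottleneck 2, flow now 9.
No augmenting path remains; maximum flow = 9.
In the residual graph, reachable from Depot: {Depot, HubC, Jct2, Y3}.
Min-cut edges: Y3→Port (9); capacity 9 = 9.
This cut is saturated, so no flow can exceed 9.

9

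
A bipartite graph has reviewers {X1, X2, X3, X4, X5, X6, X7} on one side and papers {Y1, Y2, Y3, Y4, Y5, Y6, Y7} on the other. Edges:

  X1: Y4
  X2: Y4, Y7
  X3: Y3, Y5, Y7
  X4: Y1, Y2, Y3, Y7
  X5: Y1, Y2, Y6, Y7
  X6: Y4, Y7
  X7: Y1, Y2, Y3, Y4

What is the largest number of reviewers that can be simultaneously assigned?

Unit-capacity flow: source→left, listed edges, right→sink; max matching = max flow.
Augmenting path X1→Y4 (+1); matched 1.
Augmenting path X2→Y7 (+1); matched 2.
Augmenting path X3→Y3 (+1); matched 3.
Augmenting path X4→Y1 (+1); matched 4.
Augmenting path X5→Y2 (+1); matched 5.
Augmenting path X7→Y2→X5→Y6 (+1); matched 6.
No augmenting path remains; maximum matching = 6.
König certificate: {X3, X4, X5, X7, Y4, Y7} is a vertex cover of size 6 (every listed pair touches it), so no matching can be larger.

6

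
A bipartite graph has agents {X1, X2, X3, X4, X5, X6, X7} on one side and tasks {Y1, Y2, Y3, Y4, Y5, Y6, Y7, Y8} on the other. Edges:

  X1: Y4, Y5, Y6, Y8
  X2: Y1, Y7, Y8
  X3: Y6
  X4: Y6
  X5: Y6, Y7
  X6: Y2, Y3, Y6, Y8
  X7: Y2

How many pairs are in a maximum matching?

6

Unit-capacity flow: source→left, listed edges, right→sink; max matching = max flow.
Augmenting path X1→Y4 (+1); matched 1.
Augmenting path X2→Y1 (+1); matched 2.
Augmenting path X3→Y6 (+1); matched 3.
Augmenting path X5→Y7 (+1); matched 4.
Augmenting path X6→Y2 (+1); matched 5.
Augmenting path X7→Y2→X6→Y3 (+1); matched 6.
No augmenting path remains; maximum matching = 6.
König certificate: {X1, X2, X5, X6, X7, Y6} is a vertex cover of size 6 (every listed pair touches it), so no matching can be larger.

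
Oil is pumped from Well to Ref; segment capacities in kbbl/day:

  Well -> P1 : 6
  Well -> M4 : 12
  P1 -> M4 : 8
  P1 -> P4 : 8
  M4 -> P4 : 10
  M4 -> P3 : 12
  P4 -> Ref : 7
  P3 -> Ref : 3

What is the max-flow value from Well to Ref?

10

Augment Well→P1→P4→Ref: bottleneck 6, flow now 6.
Augment Well→M4→P4→Ref: bottleneck 1, flow now 7.
Augment Well→M4→P3→Ref: bottleneck 3, flow now 10.
No augmenting path remains; maximum flow = 10.
In the residual graph, reachable from Well: {Well, P1, M4, P4, P3}.
Min-cut edges: P4→Ref (7), P3→Ref (3); capacity 7 + 3 = 10.
This cut is saturated, so no flow can exceed 10.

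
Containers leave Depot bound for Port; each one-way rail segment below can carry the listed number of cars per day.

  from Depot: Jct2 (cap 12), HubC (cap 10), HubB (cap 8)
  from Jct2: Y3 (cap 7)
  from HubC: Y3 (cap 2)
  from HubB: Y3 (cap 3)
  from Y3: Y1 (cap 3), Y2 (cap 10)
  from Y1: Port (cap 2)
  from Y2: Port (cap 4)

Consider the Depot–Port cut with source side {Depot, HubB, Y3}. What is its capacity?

Edges leaving {Depot, HubB, Y3}: Depot→Jct2 (12), Depot→HubC (10), Y3→Y1 (3), Y3→Y2 (10).
Cut capacity = 12 + 10 + 3 + 10 = 35.

35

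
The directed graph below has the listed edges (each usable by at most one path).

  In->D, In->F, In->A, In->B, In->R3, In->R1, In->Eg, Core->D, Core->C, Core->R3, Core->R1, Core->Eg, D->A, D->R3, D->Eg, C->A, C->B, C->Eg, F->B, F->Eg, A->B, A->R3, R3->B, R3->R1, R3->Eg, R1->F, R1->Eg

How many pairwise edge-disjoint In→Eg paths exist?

Assign every edge capacity 1; by Menger, the answer equals the max flow.
Path In→Eg (+1); total 1.
Path In→D→Eg (+1); total 2.
Path In→F→Eg (+1); total 3.
Path In→R3→Eg (+1); total 4.
Path In→R1→Eg (+1); total 5.
No residual In→Eg path; max flow = 5.
Certifying cut of size 5: {F→Eg, In→D, In→Eg, R1→Eg, R3→Eg}.

5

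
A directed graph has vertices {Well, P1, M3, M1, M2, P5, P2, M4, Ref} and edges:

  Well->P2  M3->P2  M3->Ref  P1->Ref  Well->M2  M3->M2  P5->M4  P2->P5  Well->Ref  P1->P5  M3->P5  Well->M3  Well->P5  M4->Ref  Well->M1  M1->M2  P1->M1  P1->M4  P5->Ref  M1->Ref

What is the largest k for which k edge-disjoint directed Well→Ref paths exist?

5

Assign every edge capacity 1; by Menger, the answer equals the max flow.
Path Well→Ref (+1); total 1.
Path Well→M3→Ref (+1); total 2.
Path Well→M1→Ref (+1); total 3.
Path Well→P5→Ref (+1); total 4.
Path Well→P2→P5→M4→Ref (+1); total 5.
No residual Well→Ref path; max flow = 5.
Certifying cut of size 5: {Well→M1, Well→M3, Well→P2, Well→P5, Well→Ref}.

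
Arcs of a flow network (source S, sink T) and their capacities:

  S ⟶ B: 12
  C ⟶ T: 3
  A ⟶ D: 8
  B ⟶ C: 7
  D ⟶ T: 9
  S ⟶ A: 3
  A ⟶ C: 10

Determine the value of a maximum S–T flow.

Augment S→A→C→T: bottleneck 3, flow now 3.
Augment S→B→C→A→D→T: bottleneck 3, flow now 6. (uses reverse residual edge)
No augmenting path remains; maximum flow = 6.
In the residual graph, reachable from S: {S, B, C}.
Min-cut edges: S→A (3), C→T (3); capacity 3 + 3 = 6.
This cut is saturated, so no flow can exceed 6.

6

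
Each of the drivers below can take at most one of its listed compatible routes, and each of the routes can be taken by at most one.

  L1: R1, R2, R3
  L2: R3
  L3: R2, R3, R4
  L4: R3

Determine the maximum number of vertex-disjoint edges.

Unit-capacity flow: source→left, listed edges, right→sink; max matching = max flow.
Augmenting path L1→R1 (+1); matched 1.
Augmenting path L2→R3 (+1); matched 2.
Augmenting path L3→R2 (+1); matched 3.
No augmenting path remains; maximum matching = 3.
König certificate: {L1, L3, R3} is a vertex cover of size 3 (every listed pair touches it), so no matching can be larger.

3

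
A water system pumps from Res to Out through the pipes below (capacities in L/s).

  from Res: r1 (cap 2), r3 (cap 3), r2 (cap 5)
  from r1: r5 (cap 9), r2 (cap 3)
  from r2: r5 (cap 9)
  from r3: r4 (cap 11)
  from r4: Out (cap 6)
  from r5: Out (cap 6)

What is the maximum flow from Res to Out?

9

Augment Res→r1→r5→Out: bottleneck 2, flow now 2.
Augment Res→r2→r5→Out: bottleneck 4, flow now 6.
Augment Res→r3→r4→Out: bottleneck 3, flow now 9.
No augmenting path remains; maximum flow = 9.
In the residual graph, reachable from Res: {Res, r1, r2, r5}.
Min-cut edges: Res→r3 (3), r5→Out (6); capacity 3 + 6 = 9.
This cut is saturated, so no flow can exceed 9.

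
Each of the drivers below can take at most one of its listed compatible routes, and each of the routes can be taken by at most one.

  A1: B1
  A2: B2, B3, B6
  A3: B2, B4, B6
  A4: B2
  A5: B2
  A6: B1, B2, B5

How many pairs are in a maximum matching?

5

Unit-capacity flow: source→left, listed edges, right→sink; max matching = max flow.
Augmenting path A1→B1 (+1); matched 1.
Augmenting path A2→B2 (+1); matched 2.
Augmenting path A3→B4 (+1); matched 3.
Augmenting path A6→B5 (+1); matched 4.
Augmenting path A4→B2→A2→B3 (+1); matched 5.
No augmenting path remains; maximum matching = 5.
König certificate: {A1, A2, A3, A6, B2} is a vertex cover of size 5 (every listed pair touches it), so no matching can be larger.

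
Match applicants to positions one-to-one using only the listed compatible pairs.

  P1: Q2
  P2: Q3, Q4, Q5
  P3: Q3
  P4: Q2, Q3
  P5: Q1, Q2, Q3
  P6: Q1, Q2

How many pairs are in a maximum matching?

Unit-capacity flow: source→left, listed edges, right→sink; max matching = max flow.
Augmenting path P1→Q2 (+1); matched 1.
Augmenting path P2→Q3 (+1); matched 2.
Augmenting path P5→Q1 (+1); matched 3.
Augmenting path P3→Q3→P2→Q4 (+1); matched 4.
No augmenting path remains; maximum matching = 4.
König certificate: {P2, Q1, Q2, Q3} is a vertex cover of size 4 (every listed pair touches it), so no matching can be larger.

4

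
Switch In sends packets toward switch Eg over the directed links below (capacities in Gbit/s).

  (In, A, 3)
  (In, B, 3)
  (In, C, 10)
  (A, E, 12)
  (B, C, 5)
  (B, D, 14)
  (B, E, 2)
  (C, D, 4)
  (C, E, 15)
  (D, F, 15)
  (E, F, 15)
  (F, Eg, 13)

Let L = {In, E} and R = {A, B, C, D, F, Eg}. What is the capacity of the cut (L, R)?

31

Edges leaving {In, E}: In→A (3), In→B (3), In→C (10), E→F (15).
Cut capacity = 3 + 3 + 10 + 15 = 31.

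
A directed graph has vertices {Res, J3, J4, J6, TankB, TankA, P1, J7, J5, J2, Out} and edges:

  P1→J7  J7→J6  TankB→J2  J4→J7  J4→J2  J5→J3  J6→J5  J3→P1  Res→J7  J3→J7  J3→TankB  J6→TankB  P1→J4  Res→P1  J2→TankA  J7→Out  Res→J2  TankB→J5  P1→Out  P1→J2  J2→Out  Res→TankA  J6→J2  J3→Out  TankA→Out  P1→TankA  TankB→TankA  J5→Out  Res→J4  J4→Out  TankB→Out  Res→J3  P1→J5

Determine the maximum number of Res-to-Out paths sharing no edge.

6

Assign every edge capacity 1; by Menger, the answer equals the max flow.
Path Res→J3→Out (+1); total 1.
Path Res→J4→Out (+1); total 2.
Path Res→TankA→Out (+1); total 3.
Path Res→P1→Out (+1); total 4.
Path Res→J7→Out (+1); total 5.
Path Res→J2→Out (+1); total 6.
No residual Res→Out path; max flow = 6.
Certifying cut of size 6: {Res→J2, Res→J3, Res→J4, Res→J7, Res→P1, Res→TankA}.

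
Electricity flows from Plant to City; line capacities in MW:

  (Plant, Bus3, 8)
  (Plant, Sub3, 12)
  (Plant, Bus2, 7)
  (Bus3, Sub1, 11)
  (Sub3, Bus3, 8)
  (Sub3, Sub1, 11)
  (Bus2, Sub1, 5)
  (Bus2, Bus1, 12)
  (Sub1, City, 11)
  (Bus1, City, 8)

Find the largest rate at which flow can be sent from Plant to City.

18

Augment Plant→Bus3→Sub1→City: bottleneck 8, flow now 8.
Augment Plant→Sub3→Sub1→City: bottleneck 3, flow now 11.
Augment Plant→Bus2→Bus1→City: bottleneck 7, flow now 18.
No augmenting path remains; maximum flow = 18.
In the residual graph, reachable from Plant: {Plant, Bus3, Sub3, Sub1}.
Min-cut edges: Plant→Bus2 (7), Sub1→City (11); capacity 7 + 11 = 18.
This cut is saturated, so no flow can exceed 18.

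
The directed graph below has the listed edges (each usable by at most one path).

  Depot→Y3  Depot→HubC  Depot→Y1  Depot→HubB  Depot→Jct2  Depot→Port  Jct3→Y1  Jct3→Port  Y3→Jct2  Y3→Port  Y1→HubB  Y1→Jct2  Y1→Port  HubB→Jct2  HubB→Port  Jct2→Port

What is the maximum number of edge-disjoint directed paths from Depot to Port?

Assign every edge capacity 1; by Menger, the answer equals the max flow.
Path Depot→Port (+1); total 1.
Path Depot→Y3→Port (+1); total 2.
Path Depot→Y1→Port (+1); total 3.
Path Depot→HubB→Port (+1); total 4.
Path Depot→Jct2→Port (+1); total 5.
No residual Depot→Port path; max flow = 5.
Certifying cut of size 5: {Depot→HubB, Depot→Jct2, Depot→Port, Depot→Y1, Depot→Y3}.

5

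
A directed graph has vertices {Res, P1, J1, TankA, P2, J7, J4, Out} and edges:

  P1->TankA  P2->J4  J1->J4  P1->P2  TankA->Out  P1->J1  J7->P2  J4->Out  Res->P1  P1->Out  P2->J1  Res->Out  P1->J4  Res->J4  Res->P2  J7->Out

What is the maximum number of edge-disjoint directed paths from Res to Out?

Assign every edge capacity 1; by Menger, the answer equals the max flow.
Path Res→Out (+1); total 1.
Path Res→P1→Out (+1); total 2.
Path Res→J4→Out (+1); total 3.
No residual Res→Out path; max flow = 3.
Certifying cut of size 3: {J4→Out, Res→Out, Res→P1}.

3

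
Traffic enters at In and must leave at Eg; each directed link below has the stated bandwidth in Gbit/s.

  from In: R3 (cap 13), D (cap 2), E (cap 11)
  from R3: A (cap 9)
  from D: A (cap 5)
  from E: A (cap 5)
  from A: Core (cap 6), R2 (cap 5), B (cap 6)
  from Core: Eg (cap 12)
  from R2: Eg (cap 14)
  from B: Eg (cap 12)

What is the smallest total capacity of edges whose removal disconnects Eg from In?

16

Augment In→R3→A→Core→Eg: bottleneck 6, flow now 6.
Augment In→R3→A→R2→Eg: bottleneck 3, flow now 9.
Augment In→D→A→R2→Eg: bottleneck 2, flow now 11.
Augment In→E→A→B→Eg: bottleneck 5, flow now 16.
No augmenting path remains; maximum flow = 16.
By max-flow min-cut, the minimum cut capacity equals the max flow.
In the residual graph, reachable from In: {In, R3, E}.
Min-cut edges: In→D (2), R3→A (9), E→A (5); capacity 2 + 9 + 5 = 16.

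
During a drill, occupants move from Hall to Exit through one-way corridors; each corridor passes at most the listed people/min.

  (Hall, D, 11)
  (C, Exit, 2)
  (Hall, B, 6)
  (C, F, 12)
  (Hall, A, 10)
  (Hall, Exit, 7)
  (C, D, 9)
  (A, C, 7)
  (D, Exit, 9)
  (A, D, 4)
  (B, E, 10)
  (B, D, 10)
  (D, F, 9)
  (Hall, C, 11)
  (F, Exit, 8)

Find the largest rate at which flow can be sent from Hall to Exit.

Augment Hall→Exit: bottleneck 7, flow now 7.
Augment Hall→C→Exit: bottleneck 2, flow now 9.
Augment Hall→D→Exit: bottleneck 9, flow now 18.
Augment Hall→C→F→Exit: bottleneck 8, flow now 26.
No augmenting path remains; maximum flow = 26.
In the residual graph, reachable from Hall: {Hall, A, B, C, D, E, F}.
Min-cut edges: Hall→Exit (7), C→Exit (2), D→Exit (9), F→Exit (8); capacity 7 + 2 + 9 + 8 = 26.
This cut is saturated, so no flow can exceed 26.

26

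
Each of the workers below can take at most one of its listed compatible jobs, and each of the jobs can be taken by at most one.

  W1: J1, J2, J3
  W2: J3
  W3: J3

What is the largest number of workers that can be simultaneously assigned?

2

Unit-capacity flow: source→left, listed edges, right→sink; max matching = max flow.
Augmenting path W1→J1 (+1); matched 1.
Augmenting path W2→J3 (+1); matched 2.
No augmenting path remains; maximum matching = 2.
König certificate: {W1, J3} is a vertex cover of size 2 (every listed pair touches it), so no matching can be larger.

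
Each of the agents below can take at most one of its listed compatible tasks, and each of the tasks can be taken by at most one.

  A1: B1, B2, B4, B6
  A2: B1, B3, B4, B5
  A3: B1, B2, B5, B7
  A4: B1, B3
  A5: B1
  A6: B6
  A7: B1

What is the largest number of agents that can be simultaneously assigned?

Unit-capacity flow: source→left, listed edges, right→sink; max matching = max flow.
Augmenting path A1→B1 (+1); matched 1.
Augmenting path A2→B3 (+1); matched 2.
Augmenting path A3→B2 (+1); matched 3.
Augmenting path A6→B6 (+1); matched 4.
Augmenting path A4→B1→A1→B4 (+1); matched 5.
Augmenting path A5→B1→A4→B3→A2→B5 (+1); matched 6.
No augmenting path remains; maximum matching = 6.
König certificate: {A1, A2, A3, A4, A6, B1} is a vertex cover of size 6 (every listed pair touches it), so no matching can be larger.

6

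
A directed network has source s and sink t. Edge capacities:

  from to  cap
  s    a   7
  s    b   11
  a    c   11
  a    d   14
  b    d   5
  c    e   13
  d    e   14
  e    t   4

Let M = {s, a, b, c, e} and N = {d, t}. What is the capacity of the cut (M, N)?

Edges leaving {s, a, b, c, e}: a→d (14), b→d (5), e→t (4).
Cut capacity = 14 + 5 + 4 = 23.

23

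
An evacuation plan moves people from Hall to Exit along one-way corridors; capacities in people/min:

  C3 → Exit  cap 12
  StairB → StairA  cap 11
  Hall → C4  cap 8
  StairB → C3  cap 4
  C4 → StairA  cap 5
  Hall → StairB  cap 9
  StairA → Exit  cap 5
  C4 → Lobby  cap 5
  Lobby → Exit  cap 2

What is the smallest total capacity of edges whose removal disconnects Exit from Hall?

11

Augment Hall→C4→StairA→Exit: bottleneck 5, flow now 5.
Augment Hall→C4→Lobby→Exit: bottleneck 2, flow now 7.
Augment Hall→StairB→C3→Exit: bottleneck 4, flow now 11.
No augmenting path remains; maximum flow = 11.
By max-flow min-cut, the minimum cut capacity equals the max flow.
In the residual graph, reachable from Hall: {Hall, C4, StairB, StairA, Lobby}.
Min-cut edges: StairB→C3 (4), StairA→Exit (5), Lobby→Exit (2); capacity 4 + 5 + 2 = 11.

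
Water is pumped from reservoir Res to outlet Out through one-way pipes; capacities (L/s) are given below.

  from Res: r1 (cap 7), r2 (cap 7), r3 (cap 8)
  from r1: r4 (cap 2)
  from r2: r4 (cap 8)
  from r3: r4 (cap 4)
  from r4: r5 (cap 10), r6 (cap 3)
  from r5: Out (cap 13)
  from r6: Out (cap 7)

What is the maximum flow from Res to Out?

13

Augment Res→r1→r4→r5→Out: bottleneck 2, flow now 2.
Augment Res→r2→r4→r5→Out: bottleneck 7, flow now 9.
Augment Res→r3→r4→r5→Out: bottleneck 1, flow now 10.
Augment Res→r3→r4→r6→Out: bottleneck 3, flow now 13.
No augmenting path remains; maximum flow = 13.
In the residual graph, reachable from Res: {Res, r1, r3}.
Min-cut edges: Res→r2 (7), r1→r4 (2), r3→r4 (4); capacity 7 + 2 + 4 = 13.
This cut is saturated, so no flow can exceed 13.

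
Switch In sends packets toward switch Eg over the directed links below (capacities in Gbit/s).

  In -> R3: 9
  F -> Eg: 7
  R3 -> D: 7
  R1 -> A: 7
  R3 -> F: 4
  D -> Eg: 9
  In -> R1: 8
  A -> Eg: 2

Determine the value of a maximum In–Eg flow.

11

Augment In→R3→F→Eg: bottleneck 4, flow now 4.
Augment In→R3→D→Eg: bottleneck 5, flow now 9.
Augment In→R1→A→Eg: bottleneck 2, flow now 11.
No augmenting path remains; maximum flow = 11.
In the residual graph, reachable from In: {In, R1, A}.
Min-cut edges: In→R3 (9), A→Eg (2); capacity 9 + 2 = 11.
This cut is saturated, so no flow can exceed 11.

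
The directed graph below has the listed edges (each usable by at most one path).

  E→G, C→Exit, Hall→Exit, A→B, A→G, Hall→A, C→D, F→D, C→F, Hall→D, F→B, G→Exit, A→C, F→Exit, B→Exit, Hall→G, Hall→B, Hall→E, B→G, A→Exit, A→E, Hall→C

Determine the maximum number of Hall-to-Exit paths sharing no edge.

5

Assign every edge capacity 1; by Menger, the answer equals the max flow.
Path Hall→Exit (+1); total 1.
Path Hall→A→Exit (+1); total 2.
Path Hall→B→Exit (+1); total 3.
Path Hall→C→Exit (+1); total 4.
Path Hall→G→Exit (+1); total 5.
No residual Hall→Exit path; max flow = 5.
Certifying cut of size 5: {G→Exit, Hall→A, Hall→B, Hall→C, Hall→Exit}.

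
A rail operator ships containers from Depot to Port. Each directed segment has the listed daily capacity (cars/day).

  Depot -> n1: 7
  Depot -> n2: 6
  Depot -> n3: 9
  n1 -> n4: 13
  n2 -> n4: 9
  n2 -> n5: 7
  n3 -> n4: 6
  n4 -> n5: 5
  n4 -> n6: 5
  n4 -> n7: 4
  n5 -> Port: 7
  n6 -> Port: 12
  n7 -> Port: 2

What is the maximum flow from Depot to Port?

Augment Depot→n2→n5→Port: bottleneck 6, flow now 6.
Augment Depot→n1→n4→n5→Port: bottleneck 1, flow now 7.
Augment Depot→n1→n4→n6→Port: bottleneck 5, flow now 12.
Augment Depot→n1→n4→n7→Port: bottleneck 1, flow now 13.
Augment Depot→n3→n4→n7→Port: bottleneck 1, flow now 14.
No augmenting path remains; maximum flow = 14.
In the residual graph, reachable from Depot: {Depot, n1, n2, n3, n4, n5, n7}.
Min-cut edges: n4→n6 (5), n5→Port (7), n7→Port (2); capacity 5 + 7 + 2 = 14.
This cut is saturated, so no flow can exceed 14.

14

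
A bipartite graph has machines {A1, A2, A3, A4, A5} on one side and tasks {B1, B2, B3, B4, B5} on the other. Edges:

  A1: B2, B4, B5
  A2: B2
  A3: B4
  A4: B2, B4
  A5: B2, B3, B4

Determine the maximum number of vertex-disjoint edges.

Unit-capacity flow: source→left, listed edges, right→sink; max matching = max flow.
Augmenting path A1→B2 (+1); matched 1.
Augmenting path A3→B4 (+1); matched 2.
Augmenting path A5→B3 (+1); matched 3.
Augmenting path A2→B2→A1→B5 (+1); matched 4.
No augmenting path remains; maximum matching = 4.
König certificate: {A1, A5, B2, B4} is a vertex cover of size 4 (every listed pair touches it), so no matching can be larger.

4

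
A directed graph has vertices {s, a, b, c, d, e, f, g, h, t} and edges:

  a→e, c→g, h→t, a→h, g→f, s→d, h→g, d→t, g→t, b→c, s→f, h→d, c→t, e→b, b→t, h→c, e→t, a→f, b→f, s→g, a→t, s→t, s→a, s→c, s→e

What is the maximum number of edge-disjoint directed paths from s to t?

6

Assign every edge capacity 1; by Menger, the answer equals the max flow.
Path s→t (+1); total 1.
Path s→a→t (+1); total 2.
Path s→c→t (+1); total 3.
Path s→d→t (+1); total 4.
Path s→e→t (+1); total 5.
Path s→g→t (+1); total 6.
No residual s→t path; max flow = 6.
Certifying cut of size 6: {s→a, s→c, s→d, s→e, s→g, s→t}.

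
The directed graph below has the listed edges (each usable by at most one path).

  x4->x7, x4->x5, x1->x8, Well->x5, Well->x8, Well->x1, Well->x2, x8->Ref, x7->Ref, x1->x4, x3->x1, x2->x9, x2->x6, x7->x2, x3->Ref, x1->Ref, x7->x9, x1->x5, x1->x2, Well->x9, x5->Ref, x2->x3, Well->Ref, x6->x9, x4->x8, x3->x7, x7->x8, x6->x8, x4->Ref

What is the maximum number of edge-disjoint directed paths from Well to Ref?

Assign every edge capacity 1; by Menger, the answer equals the max flow.
Path Well→Ref (+1); total 1.
Path Well→x1→Ref (+1); total 2.
Path Well→x5→Ref (+1); total 3.
Path Well→x8→Ref (+1); total 4.
Path Well→x2→x3→Ref (+1); total 5.
No residual Well→Ref path; max flow = 5.
Certifying cut of size 5: {Well→Ref, Well→x1, Well→x2, Well→x5, Well→x8}.

5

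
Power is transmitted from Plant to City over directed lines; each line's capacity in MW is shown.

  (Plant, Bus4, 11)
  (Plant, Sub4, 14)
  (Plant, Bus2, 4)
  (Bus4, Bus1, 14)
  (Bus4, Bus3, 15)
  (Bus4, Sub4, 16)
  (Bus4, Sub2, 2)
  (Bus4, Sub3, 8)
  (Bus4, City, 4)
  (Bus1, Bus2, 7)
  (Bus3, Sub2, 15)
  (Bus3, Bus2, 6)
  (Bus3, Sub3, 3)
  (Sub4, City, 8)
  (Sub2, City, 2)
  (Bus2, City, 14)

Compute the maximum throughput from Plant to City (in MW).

Augment Plant→Bus4→City: bottleneck 4, flow now 4.
Augment Plant→Sub4→City: bottleneck 8, flow now 12.
Augment Plant→Bus2→City: bottleneck 4, flow now 16.
Augment Plant→Bus4→Sub2→City: bottleneck 2, flow now 18.
Augment Plant→Bus4→Bus1→Bus2→City: bottleneck 5, flow now 23.
No augmenting path remains; maximum flow = 23.
In the residual graph, reachable from Plant: {Plant, Sub4}.
Min-cut edges: Plant→Bus4 (11), Plant→Bus2 (4), Sub4→City (8); capacity 11 + 4 + 8 = 23.
This cut is saturated, so no flow can exceed 23.

23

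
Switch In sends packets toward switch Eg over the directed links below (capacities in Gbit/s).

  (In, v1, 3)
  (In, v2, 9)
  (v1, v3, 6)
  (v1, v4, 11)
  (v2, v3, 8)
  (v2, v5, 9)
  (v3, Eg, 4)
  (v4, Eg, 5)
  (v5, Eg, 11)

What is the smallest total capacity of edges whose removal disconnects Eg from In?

12

Augment In→v1→v3→Eg: bottleneck 3, flow now 3.
Augment In→v2→v3→Eg: bottleneck 1, flow now 4.
Augment In→v2→v5→Eg: bottleneck 8, flow now 12.
No augmenting path remains; maximum flow = 12.
By max-flow min-cut, the minimum cut capacity equals the max flow.
In the residual graph, reachable from In: {In}.
Min-cut edges: In→v1 (3), In→v2 (9); capacity 3 + 9 = 12.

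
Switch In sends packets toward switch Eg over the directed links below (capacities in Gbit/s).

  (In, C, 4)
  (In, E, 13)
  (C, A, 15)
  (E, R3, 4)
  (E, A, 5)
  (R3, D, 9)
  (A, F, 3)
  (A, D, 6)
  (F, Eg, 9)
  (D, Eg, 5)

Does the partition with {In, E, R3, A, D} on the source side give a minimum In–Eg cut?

Given cut capacity: 4 + 3 + 5 = 12.
Augment In→C→A→F→Eg: bottleneck 3, flow now 3.
Augment In→C→A→D→Eg: bottleneck 1, flow now 4.
Augment In→E→R3→D→Eg: bottleneck 4, flow now 8.
No augmenting path remains; maximum flow = 8.
In the residual graph, reachable from In: {In, C, E, R3, A, D}.
Min-cut edges: A→F (3), D→Eg (5); capacity 3 + 5 = 8.
Cut capacity 12 exceeds the max flow 8, so it is not minimum.

No — its capacity is 12, but the minimum cut has capacity 8.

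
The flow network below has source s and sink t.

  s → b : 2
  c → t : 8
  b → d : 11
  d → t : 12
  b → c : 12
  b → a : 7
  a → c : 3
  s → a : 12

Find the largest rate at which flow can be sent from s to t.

5

Augment s→a→c→t: bottleneck 3, flow now 3.
Augment s→b→c→t: bottleneck 2, flow now 5.
No augmenting path remains; maximum flow = 5.
In the residual graph, reachable from s: {s, a}.
Min-cut edges: s→b (2), a→c (3); capacity 2 + 3 = 5.
This cut is saturated, so no flow can exceed 5.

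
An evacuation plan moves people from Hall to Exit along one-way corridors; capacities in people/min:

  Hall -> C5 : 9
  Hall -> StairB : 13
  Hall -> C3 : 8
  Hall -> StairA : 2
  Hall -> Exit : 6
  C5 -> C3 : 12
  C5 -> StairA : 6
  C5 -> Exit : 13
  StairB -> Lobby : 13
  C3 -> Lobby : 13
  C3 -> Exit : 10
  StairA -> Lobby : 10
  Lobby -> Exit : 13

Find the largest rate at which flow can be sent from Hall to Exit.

Augment Hall→Exit: bottleneck 6, flow now 6.
Augment Hall→C5→Exit: bottleneck 9, flow now 15.
Augment Hall→C3→Exit: bottleneck 8, flow now 23.
Augment Hall→StairB→Lobby→Exit: bottleneck 13, flow now 36.
No augmenting path remains; maximum flow = 36.
In the residual graph, reachable from Hall: {Hall, StairB, StairA, Lobby}.
Min-cut edges: Hall→C5 (9), Hall→C3 (8), Hall→Exit (6), Lobby→Exit (13); capacity 9 + 8 + 6 + 13 = 36.
This cut is saturated, so no flow can exceed 36.

36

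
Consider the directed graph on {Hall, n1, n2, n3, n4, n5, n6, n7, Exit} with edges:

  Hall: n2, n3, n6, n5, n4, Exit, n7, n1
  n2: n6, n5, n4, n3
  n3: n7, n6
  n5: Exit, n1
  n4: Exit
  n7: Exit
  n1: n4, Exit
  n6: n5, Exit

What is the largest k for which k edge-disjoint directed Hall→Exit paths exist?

Assign every edge capacity 1; by Menger, the answer equals the max flow.
Path Hall→Exit (+1); total 1.
Path Hall→n1→Exit (+1); total 2.
Path Hall→n4→Exit (+1); total 3.
Path Hall→n5→Exit (+1); total 4.
Path Hall→n6→Exit (+1); total 5.
Path Hall→n7→Exit (+1); total 6.
No residual Hall→Exit path; max flow = 6.
Certifying cut of size 6: {Hall→Exit, n1→Exit, n4→Exit, n5→Exit, n6→Exit, n7→Exit}.

6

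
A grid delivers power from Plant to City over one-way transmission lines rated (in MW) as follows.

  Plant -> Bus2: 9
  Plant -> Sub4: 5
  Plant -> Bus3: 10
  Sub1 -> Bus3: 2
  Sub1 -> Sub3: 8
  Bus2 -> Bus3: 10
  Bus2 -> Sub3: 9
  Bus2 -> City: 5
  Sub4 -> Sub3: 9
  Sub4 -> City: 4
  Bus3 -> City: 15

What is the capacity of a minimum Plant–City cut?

Augment Plant→Bus2→City: bottleneck 5, flow now 5.
Augment Plant→Sub4→City: bottleneck 4, flow now 9.
Augment Plant→Bus3→City: bottleneck 10, flow now 19.
Augment Plant→Bus2→Bus3→City: bottleneck 4, flow now 23.
No augmenting path remains; maximum flow = 23.
By max-flow min-cut, the minimum cut capacity equals the max flow.
In the residual graph, reachable from Plant: {Plant, Sub4, Sub3}.
Min-cut edges: Plant→Bus2 (9), Plant→Bus3 (10), Sub4→City (4); capacity 9 + 10 + 4 = 23.

23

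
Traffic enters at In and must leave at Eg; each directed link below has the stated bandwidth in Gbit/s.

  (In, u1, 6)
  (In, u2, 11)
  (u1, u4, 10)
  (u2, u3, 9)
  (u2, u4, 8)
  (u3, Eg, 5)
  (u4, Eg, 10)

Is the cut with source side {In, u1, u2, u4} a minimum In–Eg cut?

No — its capacity is 19, but the minimum cut has capacity 15.

Given cut capacity: 9 + 10 = 19.
Augment In→u1→u4→Eg: bottleneck 6, flow now 6.
Augment In→u2→u3→Eg: bottleneck 5, flow now 11.
Augment In→u2→u4→Eg: bottleneck 4, flow now 15.
No augmenting path remains; maximum flow = 15.
In the residual graph, reachable from In: {In, u1, u2, u3, u4}.
Min-cut edges: u3→Eg (5), u4→Eg (10); capacity 5 + 10 = 15.
Cut capacity 19 exceeds the max flow 15, so it is not minimum.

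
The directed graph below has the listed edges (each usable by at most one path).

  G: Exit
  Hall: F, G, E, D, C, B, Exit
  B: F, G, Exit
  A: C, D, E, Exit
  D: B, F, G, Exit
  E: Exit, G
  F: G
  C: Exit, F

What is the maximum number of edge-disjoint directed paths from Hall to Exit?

6

Assign every edge capacity 1; by Menger, the answer equals the max flow.
Path Hall→Exit (+1); total 1.
Path Hall→B→Exit (+1); total 2.
Path Hall→C→Exit (+1); total 3.
Path Hall→D→Exit (+1); total 4.
Path Hall→E→Exit (+1); total 5.
Path Hall→G→Exit (+1); total 6.
No residual Hall→Exit path; max flow = 6.
Certifying cut of size 6: {G→Exit, Hall→B, Hall→C, Hall→D, Hall→E, Hall→Exit}.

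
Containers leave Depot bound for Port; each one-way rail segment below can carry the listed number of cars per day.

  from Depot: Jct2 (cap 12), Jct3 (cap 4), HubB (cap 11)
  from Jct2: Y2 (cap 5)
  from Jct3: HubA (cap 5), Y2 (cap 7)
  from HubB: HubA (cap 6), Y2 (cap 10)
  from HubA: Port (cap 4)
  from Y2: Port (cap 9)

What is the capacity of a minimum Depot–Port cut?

13

Augment Depot→Jct2→Y2→Port: bottleneck 5, flow now 5.
Augment Depot→Jct3→HubA→Port: bottleneck 4, flow now 9.
Augment Depot→HubB→Y2→Port: bottleneck 4, flow now 13.
No augmenting path remains; maximum flow = 13.
By max-flow min-cut, the minimum cut capacity equals the max flow.
In the residual graph, reachable from Depot: {Depot, Jct2, Jct3, HubB, HubA, Y2}.
Min-cut edges: HubA→Port (4), Y2→Port (9); capacity 4 + 9 = 13.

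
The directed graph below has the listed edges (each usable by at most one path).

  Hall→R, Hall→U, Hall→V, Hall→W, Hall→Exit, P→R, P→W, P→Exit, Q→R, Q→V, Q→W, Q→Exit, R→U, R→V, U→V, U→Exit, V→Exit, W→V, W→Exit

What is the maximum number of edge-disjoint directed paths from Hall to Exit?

Assign every edge capacity 1; by Menger, the answer equals the max flow.
Path Hall→Exit (+1); total 1.
Path Hall→U→Exit (+1); total 2.
Path Hall→V→Exit (+1); total 3.
Path Hall→W→Exit (+1); total 4.
No residual Hall→Exit path; max flow = 4.
Certifying cut of size 4: {Hall→Exit, Hall→W, U→Exit, V→Exit}.

4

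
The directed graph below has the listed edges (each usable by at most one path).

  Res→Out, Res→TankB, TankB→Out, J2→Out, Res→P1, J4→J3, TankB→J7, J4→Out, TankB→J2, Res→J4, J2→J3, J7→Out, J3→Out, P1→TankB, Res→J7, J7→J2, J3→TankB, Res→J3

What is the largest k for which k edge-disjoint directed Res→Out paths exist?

6

Assign every edge capacity 1; by Menger, the answer equals the max flow.
Path Res→Out (+1); total 1.
Path Res→J3→Out (+1); total 2.
Path Res→TankB→Out (+1); total 3.
Path Res→J7→Out (+1); total 4.
Path Res→J4→Out (+1); total 5.
Path Res→P1→TankB→J2→Out (+1); total 6.
No residual Res→Out path; max flow = 6.
Certifying cut of size 6: {Res→J3, Res→J4, Res→J7, Res→Out, Res→P1, Res→TankB}.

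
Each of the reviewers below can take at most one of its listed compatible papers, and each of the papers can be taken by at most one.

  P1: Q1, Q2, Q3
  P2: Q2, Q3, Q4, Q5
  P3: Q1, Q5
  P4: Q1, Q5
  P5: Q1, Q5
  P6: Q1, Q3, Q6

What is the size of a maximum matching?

Unit-capacity flow: source→left, listed edges, right→sink; max matching = max flow.
Augmenting path P1→Q1 (+1); matched 1.
Augmenting path P2→Q2 (+1); matched 2.
Augmenting path P3→Q5 (+1); matched 3.
Augmenting path P6→Q3 (+1); matched 4.
Augmenting path P4→Q1→P1→Q2→P2→Q4 (+1); matched 5.
No augmenting path remains; maximum matching = 5.
König certificate: {P1, P2, P6, Q1, Q5} is a vertex cover of size 5 (every listed pair touches it), so no matching can be larger.

5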